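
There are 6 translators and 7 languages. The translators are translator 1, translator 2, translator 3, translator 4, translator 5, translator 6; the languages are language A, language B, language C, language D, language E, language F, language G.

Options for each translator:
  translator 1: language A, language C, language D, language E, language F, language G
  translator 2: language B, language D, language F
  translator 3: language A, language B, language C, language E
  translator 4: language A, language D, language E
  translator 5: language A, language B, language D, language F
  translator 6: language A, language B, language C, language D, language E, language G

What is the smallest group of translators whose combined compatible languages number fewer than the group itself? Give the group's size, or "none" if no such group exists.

A matching saturating every translator exists, for instance translator 1→language F, translator 2→language B, translator 3→language C, translator 4→language E, translator 5→language A, translator 6→language D.
By Hall's marriage theorem, this means |N(S)| ≥ |S| for every subset S, so no violating subset exists.

none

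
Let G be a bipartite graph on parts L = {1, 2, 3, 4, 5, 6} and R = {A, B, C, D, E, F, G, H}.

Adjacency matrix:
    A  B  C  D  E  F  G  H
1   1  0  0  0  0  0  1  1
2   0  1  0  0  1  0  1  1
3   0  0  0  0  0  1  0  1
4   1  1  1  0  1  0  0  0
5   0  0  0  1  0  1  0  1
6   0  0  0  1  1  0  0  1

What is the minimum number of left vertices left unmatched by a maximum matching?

For example, pair 1–G, 2–B, 3–H, 4–C, 5–F, 6–E.
This saturates every left vertex, so 6 is the maximum.
That matches 6 of the 6, leaving 0 unmatched; no matching can do better.

0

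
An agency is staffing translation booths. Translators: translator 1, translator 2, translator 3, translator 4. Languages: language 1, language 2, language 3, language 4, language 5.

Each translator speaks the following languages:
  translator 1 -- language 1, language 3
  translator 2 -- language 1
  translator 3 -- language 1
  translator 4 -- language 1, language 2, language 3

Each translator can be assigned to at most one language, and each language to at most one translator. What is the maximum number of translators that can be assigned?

3

For example, pair translator 1→language 3, translator 2→language 1, translator 4→language 2.
The set {translator 2, translator 3} has only 1 neighbour ({language 1}), so by Hall's theorem at most 3 of the 4 translators can be matched.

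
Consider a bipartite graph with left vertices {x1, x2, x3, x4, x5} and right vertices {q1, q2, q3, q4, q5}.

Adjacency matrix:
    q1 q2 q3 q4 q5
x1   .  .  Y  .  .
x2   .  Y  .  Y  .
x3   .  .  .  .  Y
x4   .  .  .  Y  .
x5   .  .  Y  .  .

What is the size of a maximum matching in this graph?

4

A valid assignment of size 4: x1→q3, x2→q2, x3→q5, x4→q4.
The set {x1, x5} has only 1 neighbour ({q3}), so by Hall's theorem at most 4 of the 5 left vertices can be matched.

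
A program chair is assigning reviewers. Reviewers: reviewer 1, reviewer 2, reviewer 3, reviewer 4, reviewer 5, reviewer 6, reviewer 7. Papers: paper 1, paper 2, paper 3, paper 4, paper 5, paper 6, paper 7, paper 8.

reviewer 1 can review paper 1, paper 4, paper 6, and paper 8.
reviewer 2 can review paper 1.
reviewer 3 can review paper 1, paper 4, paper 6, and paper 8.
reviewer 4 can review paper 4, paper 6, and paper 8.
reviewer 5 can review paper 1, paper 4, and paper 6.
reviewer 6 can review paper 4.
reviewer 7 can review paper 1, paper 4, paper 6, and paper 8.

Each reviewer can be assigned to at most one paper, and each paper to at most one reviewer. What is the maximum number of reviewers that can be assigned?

4

For example, pair reviewer 1→paper 6, reviewer 2→paper 1, reviewer 3→paper 8, reviewer 4→paper 4.
The set {reviewer 1, reviewer 2, reviewer 3, reviewer 4, reviewer 5, reviewer 6, reviewer 7} has only 4 neighbours ({paper 1, paper 4, paper 6, paper 8}), so by Hall's theorem at most 4 of the 7 reviewers can be matched.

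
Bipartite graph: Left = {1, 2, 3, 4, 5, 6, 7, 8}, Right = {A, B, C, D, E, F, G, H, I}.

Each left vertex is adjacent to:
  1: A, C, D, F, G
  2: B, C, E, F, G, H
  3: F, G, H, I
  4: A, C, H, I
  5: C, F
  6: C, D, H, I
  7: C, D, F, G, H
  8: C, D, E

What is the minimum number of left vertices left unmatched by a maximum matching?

A valid assignment of size 8: 1–A, 2–G, 3–F, 4–I, 5–C, 6–D, 7–H, 8–E.
This saturates every left vertex, so 8 is the maximum.
That matches 8 of the 8, leaving 0 unmatched; no matching can do better.

0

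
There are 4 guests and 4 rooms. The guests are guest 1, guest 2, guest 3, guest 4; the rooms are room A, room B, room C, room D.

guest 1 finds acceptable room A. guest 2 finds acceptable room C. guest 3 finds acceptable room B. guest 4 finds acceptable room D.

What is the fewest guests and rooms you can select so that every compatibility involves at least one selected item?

The 4 edges guest 1–room A, guest 2–room C, guest 3–room B, guest 4–room D form a matching, so any vertex cover needs at least 4 vertices (one per matched edge).
Conversely {guest 1, guest 2, guest 3, guest 4} meets every edge and has exactly 4 vertices, so 4 is optimal.

4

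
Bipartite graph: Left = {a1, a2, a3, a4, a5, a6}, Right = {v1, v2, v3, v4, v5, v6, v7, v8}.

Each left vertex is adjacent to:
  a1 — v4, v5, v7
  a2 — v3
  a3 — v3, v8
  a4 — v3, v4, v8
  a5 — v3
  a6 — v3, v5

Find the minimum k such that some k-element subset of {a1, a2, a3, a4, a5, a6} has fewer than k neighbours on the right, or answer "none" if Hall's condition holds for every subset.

Take S = {a2, a5}. Its neighbourhood is {v3}, so |N(S)| = 1 < |S| = 2.
No single vertex violates Hall's condition since each has at least one neighbour, so 2 is the minimum.

2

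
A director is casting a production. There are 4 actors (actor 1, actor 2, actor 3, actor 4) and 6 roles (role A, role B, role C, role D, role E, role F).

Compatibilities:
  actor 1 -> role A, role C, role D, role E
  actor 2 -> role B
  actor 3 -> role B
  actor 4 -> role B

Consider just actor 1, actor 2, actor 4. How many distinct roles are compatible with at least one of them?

The union of neighbours of {actor 1, actor 2, actor 4} is {role A, role B, role C, role D, role E}, which has 5 elements.
Since |N(S)| = 5 ≥ |S| = 3, Hall's condition holds for this subset.

5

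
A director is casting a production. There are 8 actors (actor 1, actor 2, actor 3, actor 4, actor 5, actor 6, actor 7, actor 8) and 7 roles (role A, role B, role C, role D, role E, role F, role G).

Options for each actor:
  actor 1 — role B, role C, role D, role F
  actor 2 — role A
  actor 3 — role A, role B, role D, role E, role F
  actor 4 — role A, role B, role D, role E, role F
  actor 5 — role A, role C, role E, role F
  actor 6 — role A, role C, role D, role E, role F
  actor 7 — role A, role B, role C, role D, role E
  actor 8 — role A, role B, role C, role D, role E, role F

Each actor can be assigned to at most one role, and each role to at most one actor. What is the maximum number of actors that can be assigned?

One maximum matching: actor 1–role D, actor 2–role A, actor 3–role F, actor 4–role B, actor 5–role E, actor 6–role C.
The set {actor 1, actor 2, actor 3, actor 4, actor 5, actor 6, actor 7, actor 8} has only 6 neighbours ({role A, role B, role C, role D, role E, role F}), so by Hall's theorem at most 6 of the 8 actors can be matched.

6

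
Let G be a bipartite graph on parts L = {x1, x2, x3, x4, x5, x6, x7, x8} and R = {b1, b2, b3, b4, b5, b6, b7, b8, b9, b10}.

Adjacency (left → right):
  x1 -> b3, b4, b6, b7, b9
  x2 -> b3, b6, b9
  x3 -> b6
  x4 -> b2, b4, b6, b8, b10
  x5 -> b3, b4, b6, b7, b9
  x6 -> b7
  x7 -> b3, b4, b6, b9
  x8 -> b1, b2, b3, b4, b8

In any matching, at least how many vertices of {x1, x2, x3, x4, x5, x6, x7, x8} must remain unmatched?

One maximum matching: x1-b3, x2-b9, x3-b6, x4-b2, x5-b4, x6-b7, x8-b1.
The set {x1, x2, x3, x5, x6, x7} has only 5 neighbours ({b3, b4, b6, b7, b9}), so by Hall's theorem at most 7 of the 8 left vertices can be matched.
That matches 7 of the 8, leaving 1 unmatched; no matching can do better.

1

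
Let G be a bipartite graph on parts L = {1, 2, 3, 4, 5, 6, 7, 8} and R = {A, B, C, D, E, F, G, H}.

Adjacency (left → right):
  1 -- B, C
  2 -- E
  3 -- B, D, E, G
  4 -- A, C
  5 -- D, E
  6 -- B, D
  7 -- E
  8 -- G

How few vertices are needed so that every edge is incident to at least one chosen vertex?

{1, 4, B, D, E, G} is a vertex cover of size 6: every edge has an endpoint in this set.
No smaller cover exists because 1–C, 2–E, 3–G, 4–A, 5–D, 6–B is a matching of size 6, and a cover must include an endpoint of each of these disjoint edges (König's theorem).

6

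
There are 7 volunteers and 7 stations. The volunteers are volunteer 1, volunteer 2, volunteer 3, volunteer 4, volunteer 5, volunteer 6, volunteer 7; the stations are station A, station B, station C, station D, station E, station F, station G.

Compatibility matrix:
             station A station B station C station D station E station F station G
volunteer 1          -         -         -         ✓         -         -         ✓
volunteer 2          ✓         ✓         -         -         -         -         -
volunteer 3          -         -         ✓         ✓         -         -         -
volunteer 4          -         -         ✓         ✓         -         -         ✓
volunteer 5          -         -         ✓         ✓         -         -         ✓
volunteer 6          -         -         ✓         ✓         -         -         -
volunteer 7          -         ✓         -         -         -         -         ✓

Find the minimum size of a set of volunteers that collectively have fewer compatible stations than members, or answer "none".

4

Take S = {volunteer 1, volunteer 3, volunteer 4, volunteer 5}. Its neighbourhood is {station C, station D, station G}, so |N(S)| = 3 < |S| = 4.
Every subset of size less than 4 has at least as many neighbours as members, so 4 is the minimum.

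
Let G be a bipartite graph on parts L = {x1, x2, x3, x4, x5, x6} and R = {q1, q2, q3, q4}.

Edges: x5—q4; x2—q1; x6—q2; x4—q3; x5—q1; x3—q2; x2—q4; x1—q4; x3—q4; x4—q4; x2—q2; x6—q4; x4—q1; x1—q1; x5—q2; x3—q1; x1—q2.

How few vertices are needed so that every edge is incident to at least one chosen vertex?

4

{x4, q1, q2, q4} is a vertex cover of size 4: every edge has an endpoint in this set.
No smaller cover exists because x1–q1, x2–q4, x3–q2, x4–q3 is a matching of size 4, and a cover must include an endpoint of each of these disjoint edges (König's theorem).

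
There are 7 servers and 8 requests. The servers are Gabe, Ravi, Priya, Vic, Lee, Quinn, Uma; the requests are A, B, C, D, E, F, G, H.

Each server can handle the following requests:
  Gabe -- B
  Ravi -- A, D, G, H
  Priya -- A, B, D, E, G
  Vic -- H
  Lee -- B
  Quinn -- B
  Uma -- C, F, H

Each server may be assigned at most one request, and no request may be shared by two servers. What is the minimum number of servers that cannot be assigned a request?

One maximum matching: Gabe→B, Ravi→D, Priya→G, Vic→H, Uma→F.
The set {Gabe, Lee, Quinn} has only 1 neighbour ({B}), so by Hall's theorem at most 5 of the 7 servers can be matched.
That matches 5 of the 7, leaving 2 unmatched; no matching can do better.

2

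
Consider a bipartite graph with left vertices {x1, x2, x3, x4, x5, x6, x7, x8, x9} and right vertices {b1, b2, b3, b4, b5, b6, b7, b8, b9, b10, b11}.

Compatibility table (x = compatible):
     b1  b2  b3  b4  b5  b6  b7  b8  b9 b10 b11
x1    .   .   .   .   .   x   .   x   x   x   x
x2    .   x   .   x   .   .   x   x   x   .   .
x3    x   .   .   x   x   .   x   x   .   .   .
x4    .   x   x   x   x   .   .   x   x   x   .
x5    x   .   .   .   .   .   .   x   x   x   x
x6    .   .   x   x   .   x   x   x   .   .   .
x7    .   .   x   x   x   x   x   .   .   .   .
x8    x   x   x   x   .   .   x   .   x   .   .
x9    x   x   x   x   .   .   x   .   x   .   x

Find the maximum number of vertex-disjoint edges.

9

A valid assignment of size 9: x1–b6, x2–b2, x3–b4, x4–b5, x5–b11, x6–b8, x7–b3, x8–b1, x9–b7.
This saturates every left vertex, so 9 is the maximum.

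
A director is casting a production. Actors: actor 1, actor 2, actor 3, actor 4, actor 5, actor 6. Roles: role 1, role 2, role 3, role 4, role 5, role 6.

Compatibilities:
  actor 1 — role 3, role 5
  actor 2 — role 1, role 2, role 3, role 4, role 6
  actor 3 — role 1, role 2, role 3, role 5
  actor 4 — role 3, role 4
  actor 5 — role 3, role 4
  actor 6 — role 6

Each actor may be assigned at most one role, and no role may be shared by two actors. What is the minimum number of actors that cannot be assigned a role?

0

A valid assignment of size 6: actor 1-role 5, actor 2-role 1, actor 3-role 2, actor 4-role 4, actor 5-role 3, actor 6-role 6.
This saturates every actor, so 6 is the maximum.
That matches 6 of the 6, leaving 0 unmatched; no matching can do better.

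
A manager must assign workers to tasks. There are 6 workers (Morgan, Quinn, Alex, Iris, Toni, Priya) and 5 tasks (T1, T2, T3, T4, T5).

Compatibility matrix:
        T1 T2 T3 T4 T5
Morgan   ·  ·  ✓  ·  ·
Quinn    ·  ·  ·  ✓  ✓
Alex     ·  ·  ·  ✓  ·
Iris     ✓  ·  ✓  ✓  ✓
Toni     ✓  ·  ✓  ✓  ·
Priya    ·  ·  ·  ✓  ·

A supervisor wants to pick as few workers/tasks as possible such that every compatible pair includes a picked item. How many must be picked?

4

A maximum matching has 4 edges (e.g. Morgan–T3, Quinn–T5, Alex–T4, Iris–T1).
By König's theorem the minimum vertex cover has the same size. One such cover is {T1, T3, T4, T5}.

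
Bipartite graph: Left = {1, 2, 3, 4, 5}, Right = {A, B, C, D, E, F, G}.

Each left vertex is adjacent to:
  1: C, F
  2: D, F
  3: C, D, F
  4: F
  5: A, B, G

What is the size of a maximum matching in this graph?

4

One maximum matching: 1→C, 2→D, 3→F, 5→B.
The set {1, 2, 3, 4} has only 3 neighbours ({C, D, F}), so by Hall's theorem at most 4 of the 5 left vertices can be matched.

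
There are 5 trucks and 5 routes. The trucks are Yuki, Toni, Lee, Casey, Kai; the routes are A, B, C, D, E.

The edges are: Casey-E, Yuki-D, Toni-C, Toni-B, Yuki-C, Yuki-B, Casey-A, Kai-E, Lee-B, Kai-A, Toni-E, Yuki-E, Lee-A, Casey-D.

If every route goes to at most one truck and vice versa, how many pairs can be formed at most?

5

A valid assignment of size 5: Yuki→C, Toni→B, Lee→A, Casey→D, Kai→E.
All 5 trucks are matched, so no larger matching exists.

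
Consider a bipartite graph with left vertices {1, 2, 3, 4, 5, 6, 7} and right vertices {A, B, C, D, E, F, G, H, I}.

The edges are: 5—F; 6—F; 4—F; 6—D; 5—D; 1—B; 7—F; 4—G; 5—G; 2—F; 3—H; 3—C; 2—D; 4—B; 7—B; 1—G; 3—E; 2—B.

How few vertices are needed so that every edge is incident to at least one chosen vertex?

The 5 edges 1–G, 2–D, 3–E, 4–B, 5–F form a matching, so any vertex cover needs at least 5 vertices (one per matched edge).
Conversely {3, B, D, F, G} meets every edge and has exactly 5 vertices, so 5 is optimal.

5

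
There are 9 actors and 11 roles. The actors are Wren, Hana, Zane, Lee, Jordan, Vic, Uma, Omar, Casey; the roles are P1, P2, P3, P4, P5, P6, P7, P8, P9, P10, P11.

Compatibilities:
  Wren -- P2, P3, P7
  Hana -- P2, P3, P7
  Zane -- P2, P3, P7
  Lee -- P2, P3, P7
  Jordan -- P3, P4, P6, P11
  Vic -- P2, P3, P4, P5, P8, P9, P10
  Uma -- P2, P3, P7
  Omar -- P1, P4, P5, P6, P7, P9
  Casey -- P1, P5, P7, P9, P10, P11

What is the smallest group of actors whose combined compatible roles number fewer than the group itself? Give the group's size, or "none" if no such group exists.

4

Take S = {Wren, Hana, Zane, Lee}. Its neighbourhood is {P2, P3, P7}, so |N(S)| = 3 < |S| = 4.
Every subset of size less than 4 has at least as many neighbours as members, so 4 is the minimum.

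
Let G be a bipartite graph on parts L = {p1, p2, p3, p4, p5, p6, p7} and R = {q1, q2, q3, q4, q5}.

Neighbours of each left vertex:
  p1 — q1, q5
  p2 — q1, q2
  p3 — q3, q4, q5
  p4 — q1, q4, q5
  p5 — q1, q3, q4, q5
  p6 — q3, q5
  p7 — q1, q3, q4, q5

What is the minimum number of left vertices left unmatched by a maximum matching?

One maximum matching: p1→q1, p2→q2, p3→q3, p4→q5, p5→q4.
The set {p1, p3, p4, p5, p6, p7} has only 4 neighbours ({q1, q3, q4, q5}), so by Hall's theorem at most 5 of the 7 left vertices can be matched.
That matches 5 of the 7, leaving 2 unmatched; no matching can do better.

2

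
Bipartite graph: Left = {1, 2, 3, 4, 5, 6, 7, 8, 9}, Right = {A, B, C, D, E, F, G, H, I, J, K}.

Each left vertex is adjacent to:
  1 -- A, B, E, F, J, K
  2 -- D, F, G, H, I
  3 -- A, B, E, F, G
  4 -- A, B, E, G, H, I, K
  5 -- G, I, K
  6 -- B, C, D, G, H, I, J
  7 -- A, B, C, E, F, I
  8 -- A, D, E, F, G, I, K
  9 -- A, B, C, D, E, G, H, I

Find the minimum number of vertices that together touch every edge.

9

The 9 edges 1–J, 2–F, 3–B, 4–K, 5–I, 6–H, 7–E, 8–A, 9–G form a matching, so any vertex cover needs at least 9 vertices (one per matched edge).
Conversely {1, 2, 3, 4, 5, 6, 7, 8, 9} meets every edge and has exactly 9 vertices, so 9 is optimal.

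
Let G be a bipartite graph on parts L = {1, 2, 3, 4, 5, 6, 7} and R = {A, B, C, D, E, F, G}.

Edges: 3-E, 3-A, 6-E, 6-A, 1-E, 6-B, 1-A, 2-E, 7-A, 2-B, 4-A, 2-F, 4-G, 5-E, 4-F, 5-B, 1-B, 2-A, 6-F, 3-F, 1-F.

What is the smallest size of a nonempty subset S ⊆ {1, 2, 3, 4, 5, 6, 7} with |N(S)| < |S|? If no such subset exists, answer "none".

5

Take S = {1, 2, 3, 5, 6}. Its neighbourhood is {A, B, E, F}, so |N(S)| = 4 < |S| = 5.
Every subset of size less than 5 has at least as many neighbours as members, so 5 is the minimum.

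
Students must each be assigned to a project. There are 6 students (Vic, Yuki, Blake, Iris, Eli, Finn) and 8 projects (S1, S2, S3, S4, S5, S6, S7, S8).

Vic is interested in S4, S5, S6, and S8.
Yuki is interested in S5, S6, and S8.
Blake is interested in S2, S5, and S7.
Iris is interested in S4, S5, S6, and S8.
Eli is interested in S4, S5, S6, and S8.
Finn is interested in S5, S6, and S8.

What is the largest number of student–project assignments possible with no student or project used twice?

One maximum matching: Vic–S8, Yuki–S5, Blake–S2, Iris–S6, Eli–S4.
The set {Vic, Yuki, Iris, Eli, Finn} has only 4 neighbours ({S4, S5, S6, S8}), so by Hall's theorem at most 5 of the 6 students can be matched.

5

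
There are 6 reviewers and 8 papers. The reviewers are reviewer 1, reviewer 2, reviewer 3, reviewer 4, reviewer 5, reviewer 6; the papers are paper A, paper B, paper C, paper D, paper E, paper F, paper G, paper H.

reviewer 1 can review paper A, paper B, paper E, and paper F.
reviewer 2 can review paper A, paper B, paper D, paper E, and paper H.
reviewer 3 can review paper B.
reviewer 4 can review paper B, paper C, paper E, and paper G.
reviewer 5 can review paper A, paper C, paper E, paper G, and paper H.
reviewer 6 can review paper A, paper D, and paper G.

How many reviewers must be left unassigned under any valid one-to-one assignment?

One maximum matching: reviewer 1–paper A, reviewer 2–paper E, reviewer 3–paper B, reviewer 4–paper C, reviewer 5–paper G, reviewer 6–paper D.
This saturates every reviewer, so 6 is the maximum.
That matches 6 of the 6, leaving 0 unmatched; no matching can do better.

0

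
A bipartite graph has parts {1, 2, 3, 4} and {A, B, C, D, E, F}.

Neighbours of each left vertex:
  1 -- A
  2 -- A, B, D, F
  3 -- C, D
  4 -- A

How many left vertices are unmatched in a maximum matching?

1

A valid assignment of size 3: 1–A, 2–B, 3–C.
The set {1, 4} has only 1 neighbour ({A}), so by Hall's theorem at most 3 of the 4 left vertices can be matched.
That matches 3 of the 4, leaving 1 unmatched; no matching can do better.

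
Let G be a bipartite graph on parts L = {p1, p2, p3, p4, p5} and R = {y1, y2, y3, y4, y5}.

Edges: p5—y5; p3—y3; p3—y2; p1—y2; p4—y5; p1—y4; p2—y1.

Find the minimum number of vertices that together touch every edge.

{p1, p2, p3, y5} is a vertex cover of size 4: every edge has an endpoint in this set.
No smaller cover exists because p1–y2, p2–y1, p3–y3, p4–y5 is a matching of size 4, and a cover must include an endpoint of each of these disjoint edges (König's theorem).

4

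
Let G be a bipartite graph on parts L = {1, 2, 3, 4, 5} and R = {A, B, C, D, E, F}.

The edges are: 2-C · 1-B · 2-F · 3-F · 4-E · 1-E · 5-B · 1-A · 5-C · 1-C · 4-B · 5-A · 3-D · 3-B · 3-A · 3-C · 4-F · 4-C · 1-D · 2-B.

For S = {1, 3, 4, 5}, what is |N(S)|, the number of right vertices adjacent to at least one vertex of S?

6

The union of neighbours of {1, 3, 4, 5} is {A, B, C, D, E, F}, which has 6 elements.
Since |N(S)| = 6 ≥ |S| = 4, Hall's condition holds for this subset.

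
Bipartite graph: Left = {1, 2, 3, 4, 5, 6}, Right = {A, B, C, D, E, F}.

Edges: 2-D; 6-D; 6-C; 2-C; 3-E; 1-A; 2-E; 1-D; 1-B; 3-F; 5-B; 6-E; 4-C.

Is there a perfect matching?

Yes

A valid assignment of size 6: 1–A, 2–D, 3–F, 4–C, 5–B, 6–E.
All 6 left vertices are covered.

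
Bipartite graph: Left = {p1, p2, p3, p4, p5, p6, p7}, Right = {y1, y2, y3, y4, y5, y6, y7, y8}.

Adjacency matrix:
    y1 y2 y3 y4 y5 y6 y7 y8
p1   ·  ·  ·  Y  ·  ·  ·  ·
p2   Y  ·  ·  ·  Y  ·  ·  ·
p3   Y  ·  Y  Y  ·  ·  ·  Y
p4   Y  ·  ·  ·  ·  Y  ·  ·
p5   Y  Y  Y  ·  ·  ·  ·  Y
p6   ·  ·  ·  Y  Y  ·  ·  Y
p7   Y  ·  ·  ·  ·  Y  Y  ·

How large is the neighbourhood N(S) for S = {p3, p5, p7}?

7

The union of neighbours of {p3, p5, p7} is {y1, y2, y3, y4, y6, y7, y8}, which has 7 elements.
Since |N(S)| = 7 ≥ |S| = 3, Hall's condition holds for this subset.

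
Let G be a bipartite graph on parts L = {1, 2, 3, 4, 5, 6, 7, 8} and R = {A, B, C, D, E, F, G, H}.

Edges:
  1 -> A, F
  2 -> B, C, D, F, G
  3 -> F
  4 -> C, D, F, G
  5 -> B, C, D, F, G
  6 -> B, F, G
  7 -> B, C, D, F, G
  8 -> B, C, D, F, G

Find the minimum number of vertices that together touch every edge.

{1, B, C, D, F, G} is a vertex cover of size 6: every edge has an endpoint in this set.
No smaller cover exists because 1–A, 2–G, 3–F, 4–C, 5–D, 6–B is a matching of size 6, and a cover must include an endpoint of each of these disjoint edges (König's theorem).

6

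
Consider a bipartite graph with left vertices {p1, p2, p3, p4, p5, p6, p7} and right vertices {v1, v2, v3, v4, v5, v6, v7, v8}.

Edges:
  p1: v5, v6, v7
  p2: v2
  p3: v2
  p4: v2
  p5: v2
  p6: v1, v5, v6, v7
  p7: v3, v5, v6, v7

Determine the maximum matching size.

For example, pair p1-v5, p2-v2, p6-v7, p7-v6.
The set {p2, p3, p4, p5} has only 1 neighbour ({v2}), so by Hall's theorem at most 4 of the 7 left vertices can be matched.

4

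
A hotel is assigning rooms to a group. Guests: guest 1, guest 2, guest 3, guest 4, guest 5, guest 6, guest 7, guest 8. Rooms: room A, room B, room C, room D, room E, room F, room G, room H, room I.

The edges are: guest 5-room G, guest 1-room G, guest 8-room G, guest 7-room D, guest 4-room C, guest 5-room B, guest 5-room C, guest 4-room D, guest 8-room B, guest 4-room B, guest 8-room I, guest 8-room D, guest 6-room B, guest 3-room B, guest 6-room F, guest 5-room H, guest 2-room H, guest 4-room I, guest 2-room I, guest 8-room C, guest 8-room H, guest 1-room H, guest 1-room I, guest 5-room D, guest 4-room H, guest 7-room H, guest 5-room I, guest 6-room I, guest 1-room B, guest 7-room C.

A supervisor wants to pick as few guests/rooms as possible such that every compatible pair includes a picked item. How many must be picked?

A maximum matching has 7 edges (e.g. guest 1–room G, guest 2–room H, guest 3–room B, guest 4–room C, guest 5–room I, guest 6–room F, guest 7–room D).
By König's theorem the minimum vertex cover has the same size. One such cover is {guest 6, room B, room C, room D, room G, room H, room I}.

7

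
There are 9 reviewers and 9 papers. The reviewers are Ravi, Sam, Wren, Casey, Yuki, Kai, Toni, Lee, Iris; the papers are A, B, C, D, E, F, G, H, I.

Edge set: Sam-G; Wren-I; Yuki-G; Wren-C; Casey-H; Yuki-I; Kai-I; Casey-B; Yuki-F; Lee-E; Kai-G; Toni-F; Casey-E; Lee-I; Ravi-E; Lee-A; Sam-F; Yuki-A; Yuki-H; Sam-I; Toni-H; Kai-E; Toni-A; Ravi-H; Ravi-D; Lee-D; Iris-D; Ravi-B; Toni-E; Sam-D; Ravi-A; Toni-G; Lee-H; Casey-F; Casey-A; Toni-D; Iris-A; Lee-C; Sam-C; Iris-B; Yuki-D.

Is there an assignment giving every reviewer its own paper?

Yes

A valid assignment of size 9: Ravi→D, Sam→F, Wren→C, Casey→A, Yuki→H, Kai→I, Toni→G, Lee→E, Iris→B.
All 9 reviewers are covered.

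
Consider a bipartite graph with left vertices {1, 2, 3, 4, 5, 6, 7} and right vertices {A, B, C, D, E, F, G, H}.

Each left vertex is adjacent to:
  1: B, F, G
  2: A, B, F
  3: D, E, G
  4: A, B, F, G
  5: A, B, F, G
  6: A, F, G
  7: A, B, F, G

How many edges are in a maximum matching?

5

One maximum matching: 1→G, 2→A, 3→E, 4→F, 5→B.
The set {1, 2, 4, 5, 6, 7} has only 4 neighbours ({A, B, F, G}), so by Hall's theorem at most 5 of the 7 left vertices can be matched.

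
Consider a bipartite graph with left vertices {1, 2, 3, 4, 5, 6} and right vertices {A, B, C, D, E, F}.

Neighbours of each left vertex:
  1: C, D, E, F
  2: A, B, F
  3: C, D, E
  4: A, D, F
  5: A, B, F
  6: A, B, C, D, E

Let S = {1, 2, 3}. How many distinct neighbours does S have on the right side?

The union of neighbours of {1, 2, 3} is {A, B, C, D, E, F}, which has 6 elements.
Since |N(S)| = 6 ≥ |S| = 3, Hall's condition holds for this subset.

6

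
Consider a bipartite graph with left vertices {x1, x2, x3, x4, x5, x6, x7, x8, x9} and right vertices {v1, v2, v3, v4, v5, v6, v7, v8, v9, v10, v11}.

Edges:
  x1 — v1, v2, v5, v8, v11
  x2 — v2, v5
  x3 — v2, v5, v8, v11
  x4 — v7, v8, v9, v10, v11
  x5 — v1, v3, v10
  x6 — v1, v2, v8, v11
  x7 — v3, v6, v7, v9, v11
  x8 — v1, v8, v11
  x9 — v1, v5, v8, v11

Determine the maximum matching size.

8

A valid assignment of size 8: x1-v11, x2-v5, x3-v8, x4-v9, x5-v10, x6-v2, x7-v3, x8-v1.
The set {x1, x2, x3, x6, x8, x9} has only 5 neighbours ({v1, v11, v2, v5, v8}), so by Hall's theorem at most 8 of the 9 left vertices can be matched.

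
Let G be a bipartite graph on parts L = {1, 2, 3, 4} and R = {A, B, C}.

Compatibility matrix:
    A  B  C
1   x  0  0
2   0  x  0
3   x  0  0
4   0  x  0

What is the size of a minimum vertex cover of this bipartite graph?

2

{A, B} is a vertex cover of size 2: every edge has an endpoint in this set.
No smaller cover exists because 1–A, 2–B is a matching of size 2, and a cover must include an endpoint of each of these disjoint edges (König's theorem).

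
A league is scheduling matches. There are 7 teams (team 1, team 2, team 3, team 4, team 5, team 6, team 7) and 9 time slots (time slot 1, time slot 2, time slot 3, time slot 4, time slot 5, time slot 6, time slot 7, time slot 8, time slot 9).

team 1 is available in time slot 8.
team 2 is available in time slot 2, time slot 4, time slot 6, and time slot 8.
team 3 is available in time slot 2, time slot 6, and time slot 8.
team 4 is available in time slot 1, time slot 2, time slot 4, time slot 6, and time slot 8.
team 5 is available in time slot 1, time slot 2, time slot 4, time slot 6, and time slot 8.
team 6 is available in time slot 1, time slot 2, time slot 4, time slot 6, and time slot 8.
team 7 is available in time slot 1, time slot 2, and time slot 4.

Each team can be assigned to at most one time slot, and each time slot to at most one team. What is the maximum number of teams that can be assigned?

5

For example, pair team 1→time slot 8, team 2→time slot 2, team 3→time slot 6, team 4→time slot 1, team 5→time slot 4.
The set {team 1, team 2, team 3, team 4, team 5, team 6, team 7} has only 5 neighbours ({time slot 1, time slot 2, time slot 4, time slot 6, time slot 8}), so by Hall's theorem at most 5 of the 7 teams can be matched.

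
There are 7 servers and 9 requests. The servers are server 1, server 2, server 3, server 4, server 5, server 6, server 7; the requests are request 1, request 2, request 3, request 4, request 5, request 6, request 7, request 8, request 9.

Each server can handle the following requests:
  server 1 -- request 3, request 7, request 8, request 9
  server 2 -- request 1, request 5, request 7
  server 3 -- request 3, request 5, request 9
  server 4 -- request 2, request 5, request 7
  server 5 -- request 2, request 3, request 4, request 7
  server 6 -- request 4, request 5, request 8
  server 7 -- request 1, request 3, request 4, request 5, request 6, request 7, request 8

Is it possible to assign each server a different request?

Yes

One maximum matching: server 1→request 8, server 2→request 1, server 3→request 9, server 4→request 5, server 5→request 3, server 6→request 4, server 7→request 7.
All 7 servers are covered.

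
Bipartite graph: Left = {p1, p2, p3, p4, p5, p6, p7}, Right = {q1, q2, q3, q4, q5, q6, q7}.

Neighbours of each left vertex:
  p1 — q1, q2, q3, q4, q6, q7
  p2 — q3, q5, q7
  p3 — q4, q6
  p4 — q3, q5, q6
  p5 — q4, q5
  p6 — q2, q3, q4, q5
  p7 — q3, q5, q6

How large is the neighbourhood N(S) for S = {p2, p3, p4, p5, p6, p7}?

6

The union of neighbours of {p2, p3, p4, p5, p6, p7} is {q2, q3, q4, q5, q6, q7}, which has 6 elements.
Since |N(S)| = 6 ≥ |S| = 6, Hall's condition holds for this subset.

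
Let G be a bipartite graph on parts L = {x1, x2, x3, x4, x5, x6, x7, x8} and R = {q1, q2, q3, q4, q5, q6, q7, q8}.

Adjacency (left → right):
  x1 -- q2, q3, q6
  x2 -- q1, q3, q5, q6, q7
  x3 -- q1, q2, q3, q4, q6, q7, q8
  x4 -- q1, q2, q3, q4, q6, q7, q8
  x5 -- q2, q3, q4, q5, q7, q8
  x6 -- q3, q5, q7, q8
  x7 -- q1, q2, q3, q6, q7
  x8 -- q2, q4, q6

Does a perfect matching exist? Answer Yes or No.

For example, pair x1–q2, x2–q3, x3–q1, x4–q8, x5–q4, x6–q5, x7–q7, x8–q6.
All 8 left vertices are covered.

Yes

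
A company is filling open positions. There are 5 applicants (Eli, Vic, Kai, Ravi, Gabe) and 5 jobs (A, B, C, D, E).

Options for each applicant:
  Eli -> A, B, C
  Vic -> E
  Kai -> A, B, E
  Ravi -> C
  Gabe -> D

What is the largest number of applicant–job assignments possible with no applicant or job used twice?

For example, pair Eli-B, Vic-E, Kai-A, Ravi-C, Gabe-D.
All 5 applicants are matched, so no larger matching exists.

5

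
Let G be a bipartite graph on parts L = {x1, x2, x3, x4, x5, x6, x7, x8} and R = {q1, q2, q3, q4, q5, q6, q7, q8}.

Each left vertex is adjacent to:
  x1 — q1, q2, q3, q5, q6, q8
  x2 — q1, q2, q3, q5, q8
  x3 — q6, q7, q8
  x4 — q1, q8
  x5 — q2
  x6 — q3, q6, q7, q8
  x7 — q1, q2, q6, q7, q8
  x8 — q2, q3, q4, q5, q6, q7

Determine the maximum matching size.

A valid assignment of size 8: x1–q3, x2–q5, x3–q8, x4–q1, x5–q2, x6–q7, x7–q6, x8–q4.
This saturates every left vertex, so 8 is the maximum.

8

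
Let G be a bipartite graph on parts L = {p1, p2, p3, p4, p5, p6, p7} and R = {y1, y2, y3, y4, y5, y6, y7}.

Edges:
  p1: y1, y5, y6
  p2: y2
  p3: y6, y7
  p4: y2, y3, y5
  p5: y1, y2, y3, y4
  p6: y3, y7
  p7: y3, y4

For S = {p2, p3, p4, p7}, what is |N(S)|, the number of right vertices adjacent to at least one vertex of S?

6

The union of neighbours of {p2, p3, p4, p7} is {y2, y3, y4, y5, y6, y7}, which has 6 elements.
Since |N(S)| = 6 ≥ |S| = 4, Hall's condition holds for this subset.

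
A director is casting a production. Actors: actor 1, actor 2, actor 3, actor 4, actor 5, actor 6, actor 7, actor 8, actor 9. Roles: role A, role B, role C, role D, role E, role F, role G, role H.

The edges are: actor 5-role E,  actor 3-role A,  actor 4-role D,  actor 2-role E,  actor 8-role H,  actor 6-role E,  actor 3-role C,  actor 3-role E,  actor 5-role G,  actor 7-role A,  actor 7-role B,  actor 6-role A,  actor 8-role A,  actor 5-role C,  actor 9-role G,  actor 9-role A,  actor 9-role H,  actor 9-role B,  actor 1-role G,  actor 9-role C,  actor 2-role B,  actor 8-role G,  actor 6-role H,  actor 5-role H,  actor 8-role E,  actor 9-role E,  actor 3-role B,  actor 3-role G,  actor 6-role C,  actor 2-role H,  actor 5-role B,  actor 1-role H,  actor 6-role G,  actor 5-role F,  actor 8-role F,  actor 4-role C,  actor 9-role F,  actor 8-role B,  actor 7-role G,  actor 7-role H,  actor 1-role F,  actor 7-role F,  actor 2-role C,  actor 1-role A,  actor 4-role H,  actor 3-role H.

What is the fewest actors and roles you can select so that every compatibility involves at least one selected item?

{actor 4, role A, role B, role C, role E, role F, role G, role H} is a vertex cover of size 8: every edge has an endpoint in this set.
No smaller cover exists because actor 1–role A, actor 2–role E, actor 3–role B, actor 4–role D, actor 5–role C, actor 6–role H, actor 7–role F, actor 8–role G is a matching of size 8, and a cover must include an endpoint of each of these disjoint edges (König's theorem).

8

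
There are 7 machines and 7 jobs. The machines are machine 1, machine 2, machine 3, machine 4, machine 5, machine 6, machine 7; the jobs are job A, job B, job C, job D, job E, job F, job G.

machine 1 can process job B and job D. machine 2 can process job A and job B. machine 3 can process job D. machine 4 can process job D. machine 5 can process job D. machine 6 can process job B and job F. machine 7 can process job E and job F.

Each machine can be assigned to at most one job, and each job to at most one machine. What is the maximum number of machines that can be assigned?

5

For example, pair machine 1→job B, machine 2→job A, machine 3→job D, machine 6→job F, machine 7→job E.
The set {machine 3, machine 4, machine 5} has only 1 neighbour ({job D}), so by Hall's theorem at most 5 of the 7 machines can be matched.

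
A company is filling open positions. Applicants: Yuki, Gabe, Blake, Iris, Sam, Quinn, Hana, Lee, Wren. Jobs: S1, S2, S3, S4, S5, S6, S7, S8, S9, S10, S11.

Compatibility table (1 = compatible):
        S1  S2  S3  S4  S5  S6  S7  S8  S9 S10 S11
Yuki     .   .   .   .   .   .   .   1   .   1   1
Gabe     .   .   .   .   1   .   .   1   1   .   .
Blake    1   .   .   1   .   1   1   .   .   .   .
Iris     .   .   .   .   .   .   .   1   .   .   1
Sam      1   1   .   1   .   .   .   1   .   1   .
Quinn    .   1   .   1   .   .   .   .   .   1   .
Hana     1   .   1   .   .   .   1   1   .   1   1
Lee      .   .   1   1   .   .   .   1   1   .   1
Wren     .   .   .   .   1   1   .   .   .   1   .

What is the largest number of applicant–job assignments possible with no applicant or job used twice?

One maximum matching: Yuki-S8, Gabe-S5, Blake-S7, Iris-S11, Sam-S4, Quinn-S2, Hana-S3, Lee-S9, Wren-S10.
All 9 applicants are matched, so no larger matching exists.

9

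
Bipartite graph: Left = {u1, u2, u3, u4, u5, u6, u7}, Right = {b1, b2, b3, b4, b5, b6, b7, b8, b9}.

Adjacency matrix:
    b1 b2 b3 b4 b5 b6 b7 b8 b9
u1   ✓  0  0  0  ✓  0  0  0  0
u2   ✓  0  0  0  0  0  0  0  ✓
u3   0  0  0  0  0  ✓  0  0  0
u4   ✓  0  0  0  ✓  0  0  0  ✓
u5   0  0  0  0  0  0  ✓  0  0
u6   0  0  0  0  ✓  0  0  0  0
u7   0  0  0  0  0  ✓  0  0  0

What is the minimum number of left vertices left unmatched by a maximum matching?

2

A valid assignment of size 5: u1→b1, u2→b9, u3→b6, u4→b5, u5→b7.
The set {u1, u2, u3, u4, u6, u7} has only 4 neighbours ({b1, b5, b6, b9}), so by Hall's theorem at most 5 of the 7 left vertices can be matched.
That matches 5 of the 7, leaving 2 unmatched; no matching can do better.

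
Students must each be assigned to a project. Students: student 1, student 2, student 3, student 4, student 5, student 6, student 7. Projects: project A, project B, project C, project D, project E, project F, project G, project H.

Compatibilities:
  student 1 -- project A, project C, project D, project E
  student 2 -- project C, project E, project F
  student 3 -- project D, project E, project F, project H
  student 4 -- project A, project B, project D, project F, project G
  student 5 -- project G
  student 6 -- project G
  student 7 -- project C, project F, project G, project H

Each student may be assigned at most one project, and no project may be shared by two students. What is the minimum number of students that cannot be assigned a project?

1

For example, pair student 1→project A, student 2→project E, student 3→project H, student 4→project F, student 5→project G, student 7→project C.
The set {student 5, student 6} has only 1 neighbour ({project G}), so by Hall's theorem at most 6 of the 7 students can be matched.
That matches 6 of the 7, leaving 1 unmatched; no matching can do better.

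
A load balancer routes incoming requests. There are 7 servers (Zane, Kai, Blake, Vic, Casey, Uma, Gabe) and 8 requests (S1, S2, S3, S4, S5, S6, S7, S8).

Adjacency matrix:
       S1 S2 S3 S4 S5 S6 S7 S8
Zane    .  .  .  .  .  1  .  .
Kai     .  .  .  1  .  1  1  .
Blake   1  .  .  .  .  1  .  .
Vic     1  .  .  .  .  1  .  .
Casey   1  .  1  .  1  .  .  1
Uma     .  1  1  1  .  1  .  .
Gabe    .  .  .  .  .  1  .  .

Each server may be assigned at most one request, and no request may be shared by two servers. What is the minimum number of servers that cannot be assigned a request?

For example, pair Zane–S6, Kai–S4, Blake–S1, Casey–S8, Uma–S2.
The set {Zane, Blake, Vic, Gabe} has only 2 neighbours ({S1, S6}), so by Hall's theorem at most 5 of the 7 servers can be matched.
That matches 5 of the 7, leaving 2 unmatched; no matching can do better.

2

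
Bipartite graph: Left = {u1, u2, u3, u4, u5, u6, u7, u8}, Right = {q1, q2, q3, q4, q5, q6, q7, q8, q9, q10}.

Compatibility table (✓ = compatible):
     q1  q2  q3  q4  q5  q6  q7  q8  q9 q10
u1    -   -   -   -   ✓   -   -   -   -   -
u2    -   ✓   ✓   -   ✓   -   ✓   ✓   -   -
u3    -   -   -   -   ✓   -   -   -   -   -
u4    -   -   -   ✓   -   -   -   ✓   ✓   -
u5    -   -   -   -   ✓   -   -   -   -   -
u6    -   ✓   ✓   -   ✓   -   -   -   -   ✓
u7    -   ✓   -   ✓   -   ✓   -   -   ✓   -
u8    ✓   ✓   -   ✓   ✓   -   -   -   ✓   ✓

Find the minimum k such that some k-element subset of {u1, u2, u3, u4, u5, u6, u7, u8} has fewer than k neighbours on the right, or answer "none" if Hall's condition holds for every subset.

2

Take S = {u1, u3}. Its neighbourhood is {q5}, so |N(S)| = 1 < |S| = 2.
No single vertex violates Hall's condition since each has at least one neighbour, so 2 is the minimum.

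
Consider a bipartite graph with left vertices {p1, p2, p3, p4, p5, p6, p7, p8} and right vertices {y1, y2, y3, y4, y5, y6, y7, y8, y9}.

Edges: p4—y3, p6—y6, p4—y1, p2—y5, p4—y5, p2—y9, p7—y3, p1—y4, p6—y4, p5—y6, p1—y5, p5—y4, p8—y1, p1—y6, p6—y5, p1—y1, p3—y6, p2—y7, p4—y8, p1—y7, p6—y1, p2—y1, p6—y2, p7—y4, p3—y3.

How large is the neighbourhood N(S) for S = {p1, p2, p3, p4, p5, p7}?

The union of neighbours of {p1, p2, p3, p4, p5, p7} is {y1, y3, y4, y5, y6, y7, y8, y9}, which has 8 elements.
Since |N(S)| = 8 ≥ |S| = 6, Hall's condition holds for this subset.

8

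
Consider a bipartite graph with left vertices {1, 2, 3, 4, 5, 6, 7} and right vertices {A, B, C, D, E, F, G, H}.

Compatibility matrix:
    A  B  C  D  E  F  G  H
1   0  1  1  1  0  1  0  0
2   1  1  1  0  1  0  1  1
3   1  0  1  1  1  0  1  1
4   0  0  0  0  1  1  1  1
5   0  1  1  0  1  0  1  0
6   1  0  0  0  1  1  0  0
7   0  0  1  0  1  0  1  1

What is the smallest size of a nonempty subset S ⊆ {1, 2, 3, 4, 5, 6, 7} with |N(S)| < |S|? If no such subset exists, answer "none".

A matching saturating every left vertex exists, for instance 1→B, 2→A, 3→G, 4→H, 5→C, 6→F, 7→E.
By Hall's marriage theorem, this means |N(S)| ≥ |S| for every subset S, so no violating subset exists.

none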